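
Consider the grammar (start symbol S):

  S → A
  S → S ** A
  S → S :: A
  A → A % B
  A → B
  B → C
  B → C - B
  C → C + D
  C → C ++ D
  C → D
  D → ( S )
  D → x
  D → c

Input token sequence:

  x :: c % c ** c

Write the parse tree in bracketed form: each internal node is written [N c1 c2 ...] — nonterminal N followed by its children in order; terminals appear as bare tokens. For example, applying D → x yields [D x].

S
S ** A
S :: A ** A
A :: A ** A
B :: A ** A
C :: A ** A
D :: A ** A
x :: A ** A
x :: A % B ** A
x :: B % B ** A
x :: C % B ** A
x :: D % B ** A
x :: c % B ** A
x :: c % C ** A
x :: c % D ** A
x :: c % c ** A
x :: c % c ** B
x :: c % c ** C
x :: c % c ** D
x :: c % c ** c

[S [S [S [A [B [C [D x]]]]] :: [A [A [B [C [D c]]]] % [B [C [D c]]]]] ** [A [B [C [D c]]]]]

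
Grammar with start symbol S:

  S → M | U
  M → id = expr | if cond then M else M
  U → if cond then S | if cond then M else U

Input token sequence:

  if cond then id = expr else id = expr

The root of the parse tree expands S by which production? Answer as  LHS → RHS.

S → M

[S [M if cond then [M id = expr] else [M id = expr]]]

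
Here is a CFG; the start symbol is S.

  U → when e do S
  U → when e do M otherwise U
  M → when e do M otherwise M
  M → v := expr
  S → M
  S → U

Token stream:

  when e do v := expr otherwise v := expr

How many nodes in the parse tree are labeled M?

[S [M when e do [M v := expr] otherwise [M v := expr]]]

3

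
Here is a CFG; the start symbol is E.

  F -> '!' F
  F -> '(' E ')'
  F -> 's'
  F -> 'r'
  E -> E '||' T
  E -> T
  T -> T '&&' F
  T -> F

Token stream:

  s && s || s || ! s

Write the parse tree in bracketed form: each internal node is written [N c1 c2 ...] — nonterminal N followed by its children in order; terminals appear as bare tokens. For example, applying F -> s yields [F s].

E
E || T
E || T || T
T || T || T
T && F || T || T
F && F || T || T
s && F || T || T
s && s || T || T
s && s || F || T
s && s || s || T
s && s || s || F
s && s || s || ! F
s && s || s || ! s

[E [E [E [T [T [F s]] && [F s]]] || [T [F s]]] || [T [F ! [F s]]]]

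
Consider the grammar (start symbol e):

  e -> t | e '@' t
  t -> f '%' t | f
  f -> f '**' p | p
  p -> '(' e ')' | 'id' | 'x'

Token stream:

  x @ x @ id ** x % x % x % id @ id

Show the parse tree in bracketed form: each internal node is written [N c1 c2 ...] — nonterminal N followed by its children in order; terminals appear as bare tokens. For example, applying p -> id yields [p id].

[e [e [e [e [t [f [p x]]]] @ [t [f [p x]]]] @ [t [f [f [p id]] ** [p x]] % [t [f [p x]] % [t [f [p x]] % [t [f [p id]]]]]]] @ [t [f [p id]]]]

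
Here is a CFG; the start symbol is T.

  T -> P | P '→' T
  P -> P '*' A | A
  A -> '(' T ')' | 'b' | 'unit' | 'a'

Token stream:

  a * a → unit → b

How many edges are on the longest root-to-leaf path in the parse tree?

[T [P [P [A a]] * [A a]] → [T [P [A unit]] → [T [P [A b]]]]]

5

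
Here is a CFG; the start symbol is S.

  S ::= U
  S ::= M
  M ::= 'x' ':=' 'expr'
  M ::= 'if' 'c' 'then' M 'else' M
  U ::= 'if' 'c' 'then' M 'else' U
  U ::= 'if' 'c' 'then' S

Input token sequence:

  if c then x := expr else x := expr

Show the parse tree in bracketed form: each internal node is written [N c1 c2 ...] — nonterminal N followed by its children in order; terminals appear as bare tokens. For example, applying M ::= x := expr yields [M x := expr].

S
M
if c then M else M
if c then x := expr else M
if c then x := expr else x := expr

[S [M if c then [M x := expr] else [M x := expr]]]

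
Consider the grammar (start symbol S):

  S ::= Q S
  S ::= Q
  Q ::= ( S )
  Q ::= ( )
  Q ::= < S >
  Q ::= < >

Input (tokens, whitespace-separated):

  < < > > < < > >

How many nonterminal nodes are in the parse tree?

[S [Q < [S [Q < >]] >] [S [Q < [S [Q < >]] >]]]

8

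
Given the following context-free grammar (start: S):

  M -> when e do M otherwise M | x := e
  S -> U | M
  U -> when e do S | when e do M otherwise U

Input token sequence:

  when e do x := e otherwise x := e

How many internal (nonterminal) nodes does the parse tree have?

[S [M when e do [M x := e] otherwise [M x := e]]]

4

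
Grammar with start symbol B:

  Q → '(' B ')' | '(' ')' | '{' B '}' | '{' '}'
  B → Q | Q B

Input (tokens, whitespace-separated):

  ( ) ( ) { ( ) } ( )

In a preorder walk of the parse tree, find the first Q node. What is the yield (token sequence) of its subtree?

( )

[B [Q ( )] [B [Q ( )] [B [Q { [B [Q ( )]] }] [B [Q ( )]]]]]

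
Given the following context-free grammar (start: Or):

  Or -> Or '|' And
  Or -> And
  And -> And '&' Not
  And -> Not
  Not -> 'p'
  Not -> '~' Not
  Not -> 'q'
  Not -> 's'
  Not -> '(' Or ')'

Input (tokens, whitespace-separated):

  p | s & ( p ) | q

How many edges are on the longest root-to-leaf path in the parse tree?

7

[Or [Or [Or [And [Not p]]] | [And [And [Not s]] & [Not ( [Or [And [Not p]]] )]]] | [And [Not q]]]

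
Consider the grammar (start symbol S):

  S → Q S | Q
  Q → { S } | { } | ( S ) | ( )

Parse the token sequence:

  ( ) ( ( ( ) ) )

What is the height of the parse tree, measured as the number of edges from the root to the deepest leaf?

7

[S [Q ( )] [S [Q ( [S [Q ( [S [Q ( )]] )]] )]]]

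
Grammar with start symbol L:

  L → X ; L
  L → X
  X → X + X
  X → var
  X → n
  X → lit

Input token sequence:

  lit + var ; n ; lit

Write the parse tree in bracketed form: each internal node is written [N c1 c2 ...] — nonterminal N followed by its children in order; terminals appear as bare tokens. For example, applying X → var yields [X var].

[L [X [X lit] + [X var]] ; [L [X n] ; [L [X lit]]]]

L
X ; L
X + X ; L
lit + X ; L
lit + var ; L
lit + var ; X ; L
lit + var ; n ; L
lit + var ; n ; X
lit + var ; n ; lit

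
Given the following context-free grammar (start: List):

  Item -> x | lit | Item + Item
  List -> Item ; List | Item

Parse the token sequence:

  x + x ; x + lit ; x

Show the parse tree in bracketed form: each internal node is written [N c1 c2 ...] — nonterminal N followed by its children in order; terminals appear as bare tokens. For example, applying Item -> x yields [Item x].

List
Item ; List
Item + Item ; List
x + Item ; List
x + x ; List
x + x ; Item ; List
x + x ; Item + Item ; List
x + x ; x + Item ; List
x + x ; x + lit ; List
x + x ; x + lit ; Item
x + x ; x + lit ; x

[List [Item [Item x] + [Item x]] ; [List [Item [Item x] + [Item lit]] ; [List [Item x]]]]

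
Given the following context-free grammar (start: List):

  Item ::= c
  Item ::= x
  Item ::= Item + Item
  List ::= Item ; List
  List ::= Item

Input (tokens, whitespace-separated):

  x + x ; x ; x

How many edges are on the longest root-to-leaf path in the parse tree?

[List [Item [Item x] + [Item x]] ; [List [Item x] ; [List [Item x]]]]

4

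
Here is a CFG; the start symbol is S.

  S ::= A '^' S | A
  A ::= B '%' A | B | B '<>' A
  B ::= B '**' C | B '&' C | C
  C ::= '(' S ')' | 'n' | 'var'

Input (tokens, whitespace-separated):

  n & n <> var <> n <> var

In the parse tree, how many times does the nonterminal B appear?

5

[S [A [B [B [C n]] & [C n]] <> [A [B [C var]] <> [A [B [C n]] <> [A [B [C var]]]]]]]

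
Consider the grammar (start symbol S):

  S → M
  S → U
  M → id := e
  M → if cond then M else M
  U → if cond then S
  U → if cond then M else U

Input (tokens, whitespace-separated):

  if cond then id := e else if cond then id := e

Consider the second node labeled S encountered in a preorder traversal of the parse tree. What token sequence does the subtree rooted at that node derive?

[S [U if cond then [M id := e] else [U if cond then [S [M id := e]]]]]

id := e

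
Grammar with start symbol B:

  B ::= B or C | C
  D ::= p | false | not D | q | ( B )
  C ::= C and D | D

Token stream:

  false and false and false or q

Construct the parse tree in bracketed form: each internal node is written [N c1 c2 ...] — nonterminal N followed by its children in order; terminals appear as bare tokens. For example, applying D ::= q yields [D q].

[B [B [C [C [C [D false]] and [D false]] and [D false]]] or [C [D q]]]

B
B or C
C or C
C and D or C
C and D and D or C
D and D and D or C
false and D and D or C
false and false and D or C
false and false and false or C
false and false and false or D
false and false and false or q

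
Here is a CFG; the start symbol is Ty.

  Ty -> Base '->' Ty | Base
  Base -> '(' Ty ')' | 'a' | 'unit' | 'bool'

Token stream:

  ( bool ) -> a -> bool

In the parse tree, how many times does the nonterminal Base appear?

[Ty [Base ( [Ty [Base bool]] )] -> [Ty [Base a] -> [Ty [Base bool]]]]

4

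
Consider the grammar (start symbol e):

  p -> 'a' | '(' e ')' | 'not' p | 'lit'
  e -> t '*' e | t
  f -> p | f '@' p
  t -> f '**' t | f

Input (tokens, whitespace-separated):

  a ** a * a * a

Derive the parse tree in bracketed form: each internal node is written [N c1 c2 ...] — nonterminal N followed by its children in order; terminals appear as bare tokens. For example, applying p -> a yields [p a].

[e [t [f [p a]] ** [t [f [p a]]]] * [e [t [f [p a]]] * [e [t [f [p a]]]]]]

e
t * e
f ** t * e
p ** t * e
a ** t * e
a ** f * e
a ** p * e
a ** a * e
a ** a * t * e
a ** a * f * e
a ** a * p * e
a ** a * a * e
a ** a * a * t
a ** a * a * f
a ** a * a * p
a ** a * a * a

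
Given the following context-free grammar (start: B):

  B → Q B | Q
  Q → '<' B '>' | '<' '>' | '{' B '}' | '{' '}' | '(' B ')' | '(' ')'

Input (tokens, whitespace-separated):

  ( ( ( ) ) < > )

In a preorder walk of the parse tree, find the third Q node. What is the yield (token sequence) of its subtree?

( )

[B [Q ( [B [Q ( [B [Q ( )]] )] [B [Q < >]]] )]]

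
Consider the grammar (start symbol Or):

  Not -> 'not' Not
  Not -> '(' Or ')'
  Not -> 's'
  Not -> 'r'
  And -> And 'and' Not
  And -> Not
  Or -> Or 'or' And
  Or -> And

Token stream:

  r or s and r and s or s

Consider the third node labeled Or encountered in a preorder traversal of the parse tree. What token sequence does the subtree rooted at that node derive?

[Or [Or [Or [And [Not r]]] or [And [And [And [Not s]] and [Not r]] and [Not s]]] or [And [Not s]]]

r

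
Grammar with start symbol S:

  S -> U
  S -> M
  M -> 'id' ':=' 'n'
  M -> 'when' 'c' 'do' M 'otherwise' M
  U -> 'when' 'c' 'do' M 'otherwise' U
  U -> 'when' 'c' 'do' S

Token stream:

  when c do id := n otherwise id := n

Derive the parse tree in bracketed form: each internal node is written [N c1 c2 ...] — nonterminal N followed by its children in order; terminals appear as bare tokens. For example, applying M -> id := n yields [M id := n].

S
M
when c do M otherwise M
when c do id := n otherwise M
when c do id := n otherwise id := n

[S [M when c do [M id := n] otherwise [M id := n]]]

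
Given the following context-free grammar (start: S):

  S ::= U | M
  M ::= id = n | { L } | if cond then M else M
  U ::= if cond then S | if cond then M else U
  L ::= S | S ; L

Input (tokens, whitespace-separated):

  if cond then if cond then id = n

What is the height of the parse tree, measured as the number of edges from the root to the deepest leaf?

6

[S [U if cond then [S [U if cond then [S [M id = n]]]]]]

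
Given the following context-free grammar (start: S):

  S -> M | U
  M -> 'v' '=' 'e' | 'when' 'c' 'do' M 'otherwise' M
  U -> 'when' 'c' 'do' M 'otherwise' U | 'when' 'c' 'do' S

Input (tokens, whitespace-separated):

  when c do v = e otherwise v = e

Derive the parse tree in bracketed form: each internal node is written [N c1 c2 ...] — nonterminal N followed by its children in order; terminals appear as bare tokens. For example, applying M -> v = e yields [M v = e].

[S [M when c do [M v = e] otherwise [M v = e]]]

S
M
when c do M otherwise M
when c do v = e otherwise M
when c do v = e otherwise v = e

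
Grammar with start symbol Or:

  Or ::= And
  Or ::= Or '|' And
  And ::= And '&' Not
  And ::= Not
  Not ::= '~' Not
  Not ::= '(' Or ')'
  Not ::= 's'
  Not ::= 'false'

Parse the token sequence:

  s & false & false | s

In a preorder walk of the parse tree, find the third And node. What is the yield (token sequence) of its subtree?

s

[Or [Or [And [And [And [Not s]] & [Not false]] & [Not false]]] | [And [Not s]]]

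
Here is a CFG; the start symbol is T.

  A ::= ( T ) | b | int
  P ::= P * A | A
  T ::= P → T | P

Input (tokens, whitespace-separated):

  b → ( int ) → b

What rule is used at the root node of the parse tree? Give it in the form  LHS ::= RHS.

[T [P [A b]] → [T [P [A ( [T [P [A int]]] )]] → [T [P [A b]]]]]

T ::= P → T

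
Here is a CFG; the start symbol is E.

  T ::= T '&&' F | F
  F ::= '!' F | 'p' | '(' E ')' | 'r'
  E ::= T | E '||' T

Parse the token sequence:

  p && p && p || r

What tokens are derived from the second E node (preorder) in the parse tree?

p && p && p

[E [E [T [T [T [F p]] && [F p]] && [F p]]] || [T [F r]]]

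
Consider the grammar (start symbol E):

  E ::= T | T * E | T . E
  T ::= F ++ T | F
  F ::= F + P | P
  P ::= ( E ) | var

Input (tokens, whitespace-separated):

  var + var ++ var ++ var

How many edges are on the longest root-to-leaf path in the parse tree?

6

[E [T [F [F [P var]] + [P var]] ++ [T [F [P var]] ++ [T [F [P var]]]]]]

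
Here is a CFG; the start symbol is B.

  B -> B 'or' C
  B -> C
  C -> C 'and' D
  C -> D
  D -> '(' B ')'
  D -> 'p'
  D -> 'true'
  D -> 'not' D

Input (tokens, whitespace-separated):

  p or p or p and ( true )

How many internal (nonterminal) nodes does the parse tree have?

[B [B [B [C [D p]]] or [C [D p]]] or [C [C [D p]] and [D ( [B [C [D true]]] )]]]

14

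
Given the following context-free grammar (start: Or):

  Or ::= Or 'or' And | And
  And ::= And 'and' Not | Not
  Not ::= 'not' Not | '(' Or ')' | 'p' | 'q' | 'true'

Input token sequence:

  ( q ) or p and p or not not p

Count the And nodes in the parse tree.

[Or [Or [Or [And [Not ( [Or [And [Not q]]] )]]] or [And [And [Not p]] and [Not p]]] or [And [Not not [Not not [Not p]]]]]

5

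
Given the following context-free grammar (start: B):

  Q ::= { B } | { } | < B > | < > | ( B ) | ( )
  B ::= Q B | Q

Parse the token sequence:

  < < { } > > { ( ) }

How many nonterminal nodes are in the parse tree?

[B [Q < [B [Q < [B [Q { }]] >]] >] [B [Q { [B [Q ( )]] }]]]

10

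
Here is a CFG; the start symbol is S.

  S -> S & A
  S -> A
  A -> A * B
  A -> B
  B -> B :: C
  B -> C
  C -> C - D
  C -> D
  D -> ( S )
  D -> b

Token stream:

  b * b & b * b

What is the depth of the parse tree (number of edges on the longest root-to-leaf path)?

7

[S [S [A [A [B [C [D b]]]] * [B [C [D b]]]]] & [A [A [B [C [D b]]]] * [B [C [D b]]]]]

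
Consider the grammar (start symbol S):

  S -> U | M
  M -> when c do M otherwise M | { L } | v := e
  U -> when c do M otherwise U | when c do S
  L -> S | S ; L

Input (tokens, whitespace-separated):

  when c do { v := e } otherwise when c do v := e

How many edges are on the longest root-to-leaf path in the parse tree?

6

[S [U when c do [M { [L [S [M v := e]]] }] otherwise [U when c do [S [M v := e]]]]]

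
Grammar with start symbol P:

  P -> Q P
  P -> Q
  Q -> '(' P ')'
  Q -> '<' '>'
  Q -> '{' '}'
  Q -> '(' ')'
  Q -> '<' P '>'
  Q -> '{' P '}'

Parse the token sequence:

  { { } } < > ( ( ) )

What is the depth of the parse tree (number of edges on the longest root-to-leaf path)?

[P [Q { [P [Q { }]] }] [P [Q < >] [P [Q ( [P [Q ( )]] )]]]]

6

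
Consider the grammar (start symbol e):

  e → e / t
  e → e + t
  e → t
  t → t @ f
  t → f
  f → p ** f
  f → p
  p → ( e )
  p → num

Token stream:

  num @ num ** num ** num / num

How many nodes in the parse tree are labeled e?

2

[e [e [t [t [f [p num]]] @ [f [p num] ** [f [p num] ** [f [p num]]]]]] / [t [f [p num]]]]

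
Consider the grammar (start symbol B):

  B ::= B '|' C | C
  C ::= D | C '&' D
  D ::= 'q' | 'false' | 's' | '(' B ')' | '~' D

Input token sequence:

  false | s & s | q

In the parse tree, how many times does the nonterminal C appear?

4

[B [B [B [C [D false]]] | [C [C [D s]] & [D s]]] | [C [D q]]]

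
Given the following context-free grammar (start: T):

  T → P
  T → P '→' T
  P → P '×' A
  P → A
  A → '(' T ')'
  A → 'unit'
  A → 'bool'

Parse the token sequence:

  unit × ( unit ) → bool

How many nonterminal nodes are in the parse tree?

11

[T [P [P [A unit]] × [A ( [T [P [A unit]]] )]] → [T [P [A bool]]]]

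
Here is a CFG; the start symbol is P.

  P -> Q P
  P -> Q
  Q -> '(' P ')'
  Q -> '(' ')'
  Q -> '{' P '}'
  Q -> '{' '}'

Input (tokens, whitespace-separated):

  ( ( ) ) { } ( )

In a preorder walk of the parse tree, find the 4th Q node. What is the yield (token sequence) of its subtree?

( )

[P [Q ( [P [Q ( )]] )] [P [Q { }] [P [Q ( )]]]]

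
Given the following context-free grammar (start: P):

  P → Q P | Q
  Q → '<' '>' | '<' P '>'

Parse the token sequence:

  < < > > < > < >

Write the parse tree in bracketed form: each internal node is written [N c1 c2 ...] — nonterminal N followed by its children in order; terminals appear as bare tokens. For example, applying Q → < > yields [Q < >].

P
Q P
< P > P
< Q > P
< < > > P
< < > > Q P
< < > > < > P
< < > > < > Q
< < > > < > < >

[P [Q < [P [Q < >]] >] [P [Q < >] [P [Q < >]]]]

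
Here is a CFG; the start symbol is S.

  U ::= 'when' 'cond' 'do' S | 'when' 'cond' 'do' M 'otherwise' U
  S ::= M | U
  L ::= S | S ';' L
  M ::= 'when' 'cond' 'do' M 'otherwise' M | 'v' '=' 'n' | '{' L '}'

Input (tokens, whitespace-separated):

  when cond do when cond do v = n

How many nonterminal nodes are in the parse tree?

6

[S [U when cond do [S [U when cond do [S [M v = n]]]]]]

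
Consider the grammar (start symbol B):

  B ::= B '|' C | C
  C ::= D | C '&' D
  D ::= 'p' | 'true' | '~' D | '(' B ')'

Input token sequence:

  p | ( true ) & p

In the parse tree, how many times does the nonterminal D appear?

[B [B [C [D p]]] | [C [C [D ( [B [C [D true]]] )]] & [D p]]]

4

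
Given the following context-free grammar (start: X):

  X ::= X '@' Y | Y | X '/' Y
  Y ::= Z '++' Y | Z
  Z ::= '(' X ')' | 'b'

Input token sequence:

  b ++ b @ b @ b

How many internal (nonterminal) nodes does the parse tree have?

11

[X [X [X [Y [Z b] ++ [Y [Z b]]]] @ [Y [Z b]]] @ [Y [Z b]]]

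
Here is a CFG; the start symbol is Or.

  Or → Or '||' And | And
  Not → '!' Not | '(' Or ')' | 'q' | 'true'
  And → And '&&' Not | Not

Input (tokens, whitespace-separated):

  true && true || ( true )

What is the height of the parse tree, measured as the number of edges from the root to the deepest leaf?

[Or [Or [And [And [Not true]] && [Not true]]] || [And [Not ( [Or [And [Not true]]] )]]]

6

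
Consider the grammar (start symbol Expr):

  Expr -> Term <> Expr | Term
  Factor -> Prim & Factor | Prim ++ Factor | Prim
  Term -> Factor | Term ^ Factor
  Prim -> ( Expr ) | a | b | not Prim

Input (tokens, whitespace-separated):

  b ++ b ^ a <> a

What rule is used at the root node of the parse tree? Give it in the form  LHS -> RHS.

[Expr [Term [Term [Factor [Prim b] ++ [Factor [Prim b]]]] ^ [Factor [Prim a]]] <> [Expr [Term [Factor [Prim a]]]]]

Expr -> Term <> Expr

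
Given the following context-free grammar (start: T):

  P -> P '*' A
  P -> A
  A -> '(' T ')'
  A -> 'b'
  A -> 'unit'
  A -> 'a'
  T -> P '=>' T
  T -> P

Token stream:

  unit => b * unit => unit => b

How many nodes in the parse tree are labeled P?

5

[T [P [A unit]] => [T [P [P [A b]] * [A unit]] => [T [P [A unit]] => [T [P [A b]]]]]]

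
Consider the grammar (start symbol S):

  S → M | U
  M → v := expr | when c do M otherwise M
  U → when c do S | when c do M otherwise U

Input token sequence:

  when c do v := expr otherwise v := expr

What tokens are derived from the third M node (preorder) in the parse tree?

v := expr

[S [M when c do [M v := expr] otherwise [M v := expr]]]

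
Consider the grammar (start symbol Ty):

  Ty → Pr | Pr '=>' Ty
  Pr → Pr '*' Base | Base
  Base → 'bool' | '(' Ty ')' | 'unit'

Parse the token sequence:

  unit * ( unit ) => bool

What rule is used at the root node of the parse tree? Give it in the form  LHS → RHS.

[Ty [Pr [Pr [Base unit]] * [Base ( [Ty [Pr [Base unit]]] )]] => [Ty [Pr [Base bool]]]]

Ty → Pr '=>' Ty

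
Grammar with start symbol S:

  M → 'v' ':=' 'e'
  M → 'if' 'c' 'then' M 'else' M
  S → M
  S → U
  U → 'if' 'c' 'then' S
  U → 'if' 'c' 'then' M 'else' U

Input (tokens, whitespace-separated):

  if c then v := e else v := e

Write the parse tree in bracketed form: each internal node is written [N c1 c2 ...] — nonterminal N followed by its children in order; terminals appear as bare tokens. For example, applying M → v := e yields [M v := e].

[S [M if c then [M v := e] else [M v := e]]]

S
M
if c then M else M
if c then v := e else M
if c then v := e else v := e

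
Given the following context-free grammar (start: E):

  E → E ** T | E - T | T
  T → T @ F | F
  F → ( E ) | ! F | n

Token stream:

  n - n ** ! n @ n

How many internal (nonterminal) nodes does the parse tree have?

[E [E [E [T [F n]]] - [T [F n]]] ** [T [T [F ! [F n]]] @ [F n]]]

12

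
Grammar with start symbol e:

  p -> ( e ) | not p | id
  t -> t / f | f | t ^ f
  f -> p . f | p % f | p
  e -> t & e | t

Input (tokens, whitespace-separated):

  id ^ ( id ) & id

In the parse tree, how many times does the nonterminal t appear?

[e [t [t [f [p id]]] ^ [f [p ( [e [t [f [p id]]]] )]]] & [e [t [f [p id]]]]]

4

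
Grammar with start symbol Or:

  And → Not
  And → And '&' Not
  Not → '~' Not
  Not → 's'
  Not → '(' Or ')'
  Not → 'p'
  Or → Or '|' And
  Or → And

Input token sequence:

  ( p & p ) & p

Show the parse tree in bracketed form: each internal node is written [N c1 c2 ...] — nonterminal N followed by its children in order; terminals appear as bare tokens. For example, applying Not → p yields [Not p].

Or
And
And & Not
Not & Not
( Or ) & Not
( And ) & Not
( And & Not ) & Not
( Not & Not ) & Not
( p & Not ) & Not
( p & p ) & Not
( p & p ) & p

[Or [And [And [Not ( [Or [And [And [Not p]] & [Not p]]] )]] & [Not p]]]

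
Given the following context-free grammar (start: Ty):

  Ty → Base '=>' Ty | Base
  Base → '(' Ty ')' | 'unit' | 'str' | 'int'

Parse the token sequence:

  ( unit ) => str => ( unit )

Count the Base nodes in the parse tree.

5

[Ty [Base ( [Ty [Base unit]] )] => [Ty [Base str] => [Ty [Base ( [Ty [Base unit]] )]]]]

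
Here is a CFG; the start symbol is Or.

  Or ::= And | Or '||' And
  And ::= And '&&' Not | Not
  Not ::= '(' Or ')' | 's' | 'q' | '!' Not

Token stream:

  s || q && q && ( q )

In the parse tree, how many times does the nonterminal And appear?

[Or [Or [And [Not s]]] || [And [And [And [Not q]] && [Not q]] && [Not ( [Or [And [Not q]]] )]]]

5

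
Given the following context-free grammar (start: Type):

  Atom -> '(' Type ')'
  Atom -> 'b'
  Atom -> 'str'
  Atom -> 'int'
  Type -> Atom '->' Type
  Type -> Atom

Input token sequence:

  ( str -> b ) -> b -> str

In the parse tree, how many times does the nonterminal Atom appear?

5

[Type [Atom ( [Type [Atom str] -> [Type [Atom b]]] )] -> [Type [Atom b] -> [Type [Atom str]]]]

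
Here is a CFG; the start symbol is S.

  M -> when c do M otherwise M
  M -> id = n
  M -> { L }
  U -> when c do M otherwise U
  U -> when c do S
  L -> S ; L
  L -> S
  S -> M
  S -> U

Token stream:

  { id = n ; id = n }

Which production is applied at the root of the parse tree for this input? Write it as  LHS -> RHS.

[S [M { [L [S [M id = n]] ; [L [S [M id = n]]]] }]]

S -> M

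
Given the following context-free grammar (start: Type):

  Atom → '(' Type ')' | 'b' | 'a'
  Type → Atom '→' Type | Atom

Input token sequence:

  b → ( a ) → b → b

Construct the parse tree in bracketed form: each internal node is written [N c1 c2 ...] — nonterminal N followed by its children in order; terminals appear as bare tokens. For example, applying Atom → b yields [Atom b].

Type
Atom → Type
b → Type
b → Atom → Type
b → ( Type ) → Type
b → ( Atom ) → Type
b → ( a ) → Type
b → ( a ) → Atom → Type
b → ( a ) → b → Type
b → ( a ) → b → Atom
b → ( a ) → b → b

[Type [Atom b] → [Type [Atom ( [Type [Atom a]] )] → [Type [Atom b] → [Type [Atom b]]]]]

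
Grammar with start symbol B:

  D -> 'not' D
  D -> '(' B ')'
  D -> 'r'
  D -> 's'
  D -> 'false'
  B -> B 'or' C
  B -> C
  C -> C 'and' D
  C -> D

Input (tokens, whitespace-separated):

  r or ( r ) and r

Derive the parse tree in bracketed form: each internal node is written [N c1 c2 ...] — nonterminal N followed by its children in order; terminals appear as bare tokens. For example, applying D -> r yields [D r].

B
B or C
C or C
D or C
r or C
r or C and D
r or D and D
r or ( B ) and D
r or ( C ) and D
r or ( D ) and D
r or ( r ) and D
r or ( r ) and r

[B [B [C [D r]]] or [C [C [D ( [B [C [D r]]] )]] and [D r]]]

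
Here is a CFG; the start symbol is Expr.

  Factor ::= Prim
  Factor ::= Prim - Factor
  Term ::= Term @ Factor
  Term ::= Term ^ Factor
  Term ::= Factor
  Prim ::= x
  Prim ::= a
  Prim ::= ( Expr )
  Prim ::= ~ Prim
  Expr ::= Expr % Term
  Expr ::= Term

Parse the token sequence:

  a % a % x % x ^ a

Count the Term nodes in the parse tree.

5

[Expr [Expr [Expr [Expr [Term [Factor [Prim a]]]] % [Term [Factor [Prim a]]]] % [Term [Factor [Prim x]]]] % [Term [Term [Factor [Prim x]]] ^ [Factor [Prim a]]]]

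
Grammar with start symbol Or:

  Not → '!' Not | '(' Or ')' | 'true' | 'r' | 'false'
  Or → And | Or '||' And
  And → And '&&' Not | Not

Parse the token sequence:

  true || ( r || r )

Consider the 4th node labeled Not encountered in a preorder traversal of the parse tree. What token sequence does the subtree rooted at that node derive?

r

[Or [Or [And [Not true]]] || [And [Not ( [Or [Or [And [Not r]]] || [And [Not r]]] )]]]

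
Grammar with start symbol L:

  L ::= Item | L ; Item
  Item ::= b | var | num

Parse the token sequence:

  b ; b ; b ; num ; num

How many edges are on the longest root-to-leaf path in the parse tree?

[L [L [L [L [L [Item b]] ; [Item b]] ; [Item b]] ; [Item num]] ; [Item num]]

6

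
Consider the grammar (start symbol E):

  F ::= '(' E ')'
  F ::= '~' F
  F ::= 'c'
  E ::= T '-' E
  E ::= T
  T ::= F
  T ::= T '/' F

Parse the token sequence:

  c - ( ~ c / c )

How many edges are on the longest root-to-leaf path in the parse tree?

[E [T [F c]] - [E [T [F ( [E [T [T [F ~ [F c]]] / [F c]]] )]]]]

9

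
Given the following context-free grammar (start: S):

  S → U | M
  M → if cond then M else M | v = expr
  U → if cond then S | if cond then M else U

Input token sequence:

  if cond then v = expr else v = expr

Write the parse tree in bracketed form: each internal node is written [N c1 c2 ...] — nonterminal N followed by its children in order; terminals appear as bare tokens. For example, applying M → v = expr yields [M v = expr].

S
M
if cond then M else M
if cond then v = expr else M
if cond then v = expr else v = expr

[S [M if cond then [M v = expr] else [M v = expr]]]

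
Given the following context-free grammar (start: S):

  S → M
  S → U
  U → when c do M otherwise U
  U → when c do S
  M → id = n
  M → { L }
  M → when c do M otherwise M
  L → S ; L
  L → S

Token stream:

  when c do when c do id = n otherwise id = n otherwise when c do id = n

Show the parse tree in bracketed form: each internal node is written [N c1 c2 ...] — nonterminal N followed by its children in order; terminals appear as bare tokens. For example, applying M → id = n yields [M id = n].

[S [U when c do [M when c do [M id = n] otherwise [M id = n]] otherwise [U when c do [S [M id = n]]]]]

S
U
when c do M otherwise U
when c do when c do M otherwise M otherwise U
when c do when c do id = n otherwise M otherwise U
when c do when c do id = n otherwise id = n otherwise U
when c do when c do id = n otherwise id = n otherwise when c do S
when c do when c do id = n otherwise id = n otherwise when c do M
when c do when c do id = n otherwise id = n otherwise when c do id = n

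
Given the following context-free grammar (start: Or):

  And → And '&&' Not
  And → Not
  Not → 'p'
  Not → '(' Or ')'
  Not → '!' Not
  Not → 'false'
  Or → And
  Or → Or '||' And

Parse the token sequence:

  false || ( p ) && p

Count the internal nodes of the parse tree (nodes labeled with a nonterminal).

[Or [Or [And [Not false]]] || [And [And [Not ( [Or [And [Not p]]] )]] && [Not p]]]

11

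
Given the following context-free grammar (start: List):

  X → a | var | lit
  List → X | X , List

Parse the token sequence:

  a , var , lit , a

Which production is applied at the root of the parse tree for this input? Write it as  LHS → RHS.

List → X , List

[List [X a] , [List [X var] , [List [X lit] , [List [X a]]]]]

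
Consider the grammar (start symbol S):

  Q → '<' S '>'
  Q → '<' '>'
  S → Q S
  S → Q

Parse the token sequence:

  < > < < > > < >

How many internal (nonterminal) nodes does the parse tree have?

[S [Q < >] [S [Q < [S [Q < >]] >] [S [Q < >]]]]

8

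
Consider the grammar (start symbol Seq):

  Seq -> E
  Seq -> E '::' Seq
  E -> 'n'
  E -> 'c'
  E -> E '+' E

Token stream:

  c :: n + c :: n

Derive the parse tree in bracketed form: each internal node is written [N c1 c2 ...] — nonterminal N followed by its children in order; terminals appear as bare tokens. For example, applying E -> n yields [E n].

Seq
E :: Seq
c :: Seq
c :: E :: Seq
c :: E + E :: Seq
c :: n + E :: Seq
c :: n + c :: Seq
c :: n + c :: E
c :: n + c :: n

[Seq [E c] :: [Seq [E [E n] + [E c]] :: [Seq [E n]]]]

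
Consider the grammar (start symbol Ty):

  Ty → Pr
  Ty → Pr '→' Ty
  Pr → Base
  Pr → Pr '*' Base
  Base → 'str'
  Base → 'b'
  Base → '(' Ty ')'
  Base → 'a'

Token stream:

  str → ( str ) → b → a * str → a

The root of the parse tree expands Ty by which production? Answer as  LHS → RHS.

[Ty [Pr [Base str]] → [Ty [Pr [Base ( [Ty [Pr [Base str]]] )]] → [Ty [Pr [Base b]] → [Ty [Pr [Pr [Base a]] * [Base str]] → [Ty [Pr [Base a]]]]]]]

Ty → Pr '→' Ty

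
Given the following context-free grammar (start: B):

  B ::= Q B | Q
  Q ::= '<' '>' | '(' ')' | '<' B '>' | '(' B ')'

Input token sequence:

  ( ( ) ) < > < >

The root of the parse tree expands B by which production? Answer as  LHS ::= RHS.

B ::= Q B

[B [Q ( [B [Q ( )]] )] [B [Q < >] [B [Q < >]]]]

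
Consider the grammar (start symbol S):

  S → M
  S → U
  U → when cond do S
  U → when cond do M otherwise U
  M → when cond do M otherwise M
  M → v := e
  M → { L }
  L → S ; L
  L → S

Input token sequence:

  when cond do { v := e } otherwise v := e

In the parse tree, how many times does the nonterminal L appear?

[S [M when cond do [M { [L [S [M v := e]]] }] otherwise [M v := e]]]

1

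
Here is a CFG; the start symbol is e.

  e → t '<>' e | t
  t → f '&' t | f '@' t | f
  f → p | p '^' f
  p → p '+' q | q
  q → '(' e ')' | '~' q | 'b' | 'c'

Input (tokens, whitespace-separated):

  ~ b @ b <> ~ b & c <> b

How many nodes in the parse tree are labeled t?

[e [t [f [p [q ~ [q b]]]] @ [t [f [p [q b]]]]] <> [e [t [f [p [q ~ [q b]]]] & [t [f [p [q c]]]]] <> [e [t [f [p [q b]]]]]]]

5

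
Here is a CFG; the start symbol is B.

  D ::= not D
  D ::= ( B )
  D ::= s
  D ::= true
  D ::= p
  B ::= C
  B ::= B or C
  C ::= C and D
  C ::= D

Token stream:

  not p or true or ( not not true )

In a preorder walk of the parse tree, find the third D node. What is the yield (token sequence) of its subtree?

true

[B [B [B [C [D not [D p]]]] or [C [D true]]] or [C [D ( [B [C [D not [D not [D true]]]]] )]]]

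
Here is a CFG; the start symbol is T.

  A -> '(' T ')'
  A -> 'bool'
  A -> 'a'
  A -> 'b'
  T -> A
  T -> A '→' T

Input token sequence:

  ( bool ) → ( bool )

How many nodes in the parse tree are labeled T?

[T [A ( [T [A bool]] )] → [T [A ( [T [A bool]] )]]]

4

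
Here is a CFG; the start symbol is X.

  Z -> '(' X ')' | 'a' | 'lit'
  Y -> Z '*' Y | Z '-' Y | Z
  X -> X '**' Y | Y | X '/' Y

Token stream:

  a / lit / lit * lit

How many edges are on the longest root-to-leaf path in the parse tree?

5

[X [X [X [Y [Z a]]] / [Y [Z lit]]] / [Y [Z lit] * [Y [Z lit]]]]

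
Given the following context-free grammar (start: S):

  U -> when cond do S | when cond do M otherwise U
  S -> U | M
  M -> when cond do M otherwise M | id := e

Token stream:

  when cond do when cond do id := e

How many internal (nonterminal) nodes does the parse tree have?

6

[S [U when cond do [S [U when cond do [S [M id := e]]]]]]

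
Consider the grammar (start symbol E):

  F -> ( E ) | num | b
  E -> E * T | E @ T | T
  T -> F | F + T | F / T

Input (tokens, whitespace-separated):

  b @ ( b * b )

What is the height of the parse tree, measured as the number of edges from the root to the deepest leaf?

7

[E [E [T [F b]]] @ [T [F ( [E [E [T [F b]]] * [T [F b]]] )]]]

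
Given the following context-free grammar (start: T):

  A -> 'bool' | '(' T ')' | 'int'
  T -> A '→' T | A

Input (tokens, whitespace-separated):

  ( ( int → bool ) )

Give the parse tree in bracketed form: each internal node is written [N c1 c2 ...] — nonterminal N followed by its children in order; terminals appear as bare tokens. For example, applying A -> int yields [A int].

[T [A ( [T [A ( [T [A int] → [T [A bool]]] )]] )]]

T
A
( T )
( A )
( ( T ) )
( ( A → T ) )
( ( int → T ) )
( ( int → A ) )
( ( int → bool ) )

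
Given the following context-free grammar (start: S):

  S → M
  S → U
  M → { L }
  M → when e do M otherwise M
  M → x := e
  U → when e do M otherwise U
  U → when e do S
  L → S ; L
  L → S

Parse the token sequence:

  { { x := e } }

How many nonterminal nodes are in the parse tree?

8

[S [M { [L [S [M { [L [S [M x := e]]] }]]] }]]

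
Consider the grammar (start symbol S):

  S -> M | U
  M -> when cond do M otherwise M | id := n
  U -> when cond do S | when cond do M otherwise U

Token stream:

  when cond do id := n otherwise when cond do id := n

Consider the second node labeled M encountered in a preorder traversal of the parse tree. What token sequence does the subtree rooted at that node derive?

id := n

[S [U when cond do [M id := n] otherwise [U when cond do [S [M id := n]]]]]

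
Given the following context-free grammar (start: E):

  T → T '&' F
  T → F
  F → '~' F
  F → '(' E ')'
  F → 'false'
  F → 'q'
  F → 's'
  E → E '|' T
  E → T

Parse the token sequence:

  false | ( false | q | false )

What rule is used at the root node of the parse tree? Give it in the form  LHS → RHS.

E → E '|' T

[E [E [T [F false]]] | [T [F ( [E [E [E [T [F false]]] | [T [F q]]] | [T [F false]]] )]]]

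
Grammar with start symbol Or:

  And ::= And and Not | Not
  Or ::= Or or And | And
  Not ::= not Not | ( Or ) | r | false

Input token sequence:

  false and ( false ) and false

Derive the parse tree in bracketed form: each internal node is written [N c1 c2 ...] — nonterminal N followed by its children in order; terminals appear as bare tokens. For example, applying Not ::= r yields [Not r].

Or
And
And and Not
And and Not and Not
Not and Not and Not
false and Not and Not
false and ( Or ) and Not
false and ( And ) and Not
false and ( Not ) and Not
false and ( false ) and Not
false and ( false ) and false

[Or [And [And [And [Not false]] and [Not ( [Or [And [Not false]]] )]] and [Not false]]]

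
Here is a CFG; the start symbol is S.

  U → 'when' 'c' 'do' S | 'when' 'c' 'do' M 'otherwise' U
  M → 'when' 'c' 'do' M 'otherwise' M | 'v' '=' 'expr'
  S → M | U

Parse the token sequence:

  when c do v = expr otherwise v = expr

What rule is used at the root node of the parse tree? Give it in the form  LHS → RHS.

S → M

[S [M when c do [M v = expr] otherwise [M v = expr]]]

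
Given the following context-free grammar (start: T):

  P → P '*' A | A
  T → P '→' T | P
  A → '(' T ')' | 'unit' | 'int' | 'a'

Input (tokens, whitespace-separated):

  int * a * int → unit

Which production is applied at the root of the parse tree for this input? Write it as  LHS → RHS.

T → P '→' T

[T [P [P [P [A int]] * [A a]] * [A int]] → [T [P [A unit]]]]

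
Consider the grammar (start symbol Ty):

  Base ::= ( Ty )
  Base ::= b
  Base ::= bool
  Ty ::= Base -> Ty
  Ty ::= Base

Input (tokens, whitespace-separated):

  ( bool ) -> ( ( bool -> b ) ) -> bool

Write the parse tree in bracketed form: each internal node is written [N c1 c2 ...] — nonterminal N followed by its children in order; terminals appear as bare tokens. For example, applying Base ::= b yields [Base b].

Ty
Base -> Ty
( Ty ) -> Ty
( Base ) -> Ty
( bool ) -> Ty
( bool ) -> Base -> Ty
( bool ) -> ( Ty ) -> Ty
( bool ) -> ( Base ) -> Ty
( bool ) -> ( ( Ty ) ) -> Ty
( bool ) -> ( ( Base -> Ty ) ) -> Ty
( bool ) -> ( ( bool -> Ty ) ) -> Ty
( bool ) -> ( ( bool -> Base ) ) -> Ty
( bool ) -> ( ( bool -> b ) ) -> Ty
( bool ) -> ( ( bool -> b ) ) -> Base
( bool ) -> ( ( bool -> b ) ) -> bool

[Ty [Base ( [Ty [Base bool]] )] -> [Ty [Base ( [Ty [Base ( [Ty [Base bool] -> [Ty [Base b]]] )]] )] -> [Ty [Base bool]]]]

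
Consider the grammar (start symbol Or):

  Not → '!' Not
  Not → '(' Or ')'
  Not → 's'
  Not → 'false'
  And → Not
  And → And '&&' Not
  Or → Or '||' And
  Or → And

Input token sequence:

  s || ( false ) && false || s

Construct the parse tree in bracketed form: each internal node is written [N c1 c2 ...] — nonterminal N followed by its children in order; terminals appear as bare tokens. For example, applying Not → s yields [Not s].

[Or [Or [Or [And [Not s]]] || [And [And [Not ( [Or [And [Not false]]] )]] && [Not false]]] || [And [Not s]]]

Or
Or || And
Or || And || And
And || And || And
Not || And || And
s || And || And
s || And && Not || And
s || Not && Not || And
s || ( Or ) && Not || And
s || ( And ) && Not || And
s || ( Not ) && Not || And
s || ( false ) && Not || And
s || ( false ) && false || And
s || ( false ) && false || Not
s || ( false ) && false || s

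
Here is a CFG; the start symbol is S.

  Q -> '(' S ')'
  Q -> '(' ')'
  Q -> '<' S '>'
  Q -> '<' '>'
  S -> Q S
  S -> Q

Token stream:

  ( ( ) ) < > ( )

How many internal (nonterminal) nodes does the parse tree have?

[S [Q ( [S [Q ( )]] )] [S [Q < >] [S [Q ( )]]]]

8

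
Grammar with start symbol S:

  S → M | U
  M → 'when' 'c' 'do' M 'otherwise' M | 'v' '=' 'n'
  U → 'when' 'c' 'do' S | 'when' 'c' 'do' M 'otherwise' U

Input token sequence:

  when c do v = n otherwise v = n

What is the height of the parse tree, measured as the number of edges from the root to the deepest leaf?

[S [M when c do [M v = n] otherwise [M v = n]]]

3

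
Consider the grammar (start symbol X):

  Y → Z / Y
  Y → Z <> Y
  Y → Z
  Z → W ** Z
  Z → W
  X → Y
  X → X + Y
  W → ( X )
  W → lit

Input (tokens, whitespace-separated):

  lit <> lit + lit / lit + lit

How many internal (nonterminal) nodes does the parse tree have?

[X [X [X [Y [Z [W lit]] <> [Y [Z [W lit]]]]] + [Y [Z [W lit]] / [Y [Z [W lit]]]]] + [Y [Z [W lit]]]]

18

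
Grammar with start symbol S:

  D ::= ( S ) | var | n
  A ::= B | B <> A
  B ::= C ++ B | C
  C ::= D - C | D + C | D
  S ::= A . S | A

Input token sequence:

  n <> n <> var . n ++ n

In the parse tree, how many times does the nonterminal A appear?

4

[S [A [B [C [D n]]] <> [A [B [C [D n]]] <> [A [B [C [D var]]]]]] . [S [A [B [C [D n]] ++ [B [C [D n]]]]]]]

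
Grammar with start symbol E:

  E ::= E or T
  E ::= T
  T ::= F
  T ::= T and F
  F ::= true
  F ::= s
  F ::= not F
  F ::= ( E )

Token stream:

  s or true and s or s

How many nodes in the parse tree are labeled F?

4

[E [E [E [T [F s]]] or [T [T [F true]] and [F s]]] or [T [F s]]]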